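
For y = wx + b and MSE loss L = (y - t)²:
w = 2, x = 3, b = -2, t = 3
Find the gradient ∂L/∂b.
∂L/∂b = 2

y = wx + b = (2)(3) + -2 = 4
∂L/∂y = 2(y - t) = 2(4 - 3) = 2
∂y/∂b = 1
∂L/∂b = ∂L/∂y · ∂y/∂b = 2 × 1 = 2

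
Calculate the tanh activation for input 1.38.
0.881

tanh(1.38) = (e^(1.38) - e^(-1.38))/(e^(1.38) + e^(-1.38)) = 0.881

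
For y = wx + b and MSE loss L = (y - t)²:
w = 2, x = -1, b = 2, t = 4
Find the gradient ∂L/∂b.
∂L/∂b = -8

y = wx + b = (2)(-1) + 2 = 0
∂L/∂y = 2(y - t) = 2(0 - 4) = -8
∂y/∂b = 1
∂L/∂b = ∂L/∂y · ∂y/∂b = -8 × 1 = -8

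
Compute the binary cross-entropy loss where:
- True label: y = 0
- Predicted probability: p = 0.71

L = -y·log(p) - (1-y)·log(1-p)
L = 1.238

L = -0·log(0.71) - 1·log(0.29) = -log(0.29) = 1.238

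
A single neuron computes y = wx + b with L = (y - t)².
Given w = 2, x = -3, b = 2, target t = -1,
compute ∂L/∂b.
∂L/∂b = -6

y = wx + b = (2)(-3) + 2 = -4
∂L/∂y = 2(y - t) = 2(-4 - -1) = -6
∂y/∂b = 1
∂L/∂b = ∂L/∂y · ∂y/∂b = -6 × 1 = -6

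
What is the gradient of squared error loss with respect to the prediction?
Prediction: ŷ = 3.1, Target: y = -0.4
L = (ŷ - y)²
∂L/∂ŷ = 7.0

∂L/∂ŷ = 2(ŷ - y) = 2(3.1 - -0.4) = 2(3.5) = 7.0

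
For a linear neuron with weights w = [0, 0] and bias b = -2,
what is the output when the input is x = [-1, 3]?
y = -2

y = (0)(-1) + (0)(3) + -2 = -2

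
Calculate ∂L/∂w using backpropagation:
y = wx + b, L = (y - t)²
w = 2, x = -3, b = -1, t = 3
∂L/∂w = 60

y = wx + b = (2)(-3) + -1 = -7
∂L/∂y = 2(y - t) = 2(-7 - 3) = -20
∂y/∂w = x = -3
∂L/∂w = ∂L/∂y · ∂y/∂w = -20 × -3 = 60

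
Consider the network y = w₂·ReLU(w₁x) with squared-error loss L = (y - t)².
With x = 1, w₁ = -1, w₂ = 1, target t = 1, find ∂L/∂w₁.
∂L/∂w₁ = 0

Forward pass:
z = w₁x = -1×1 = -1
h = ReLU(-1) = 0
y = w₂h = 1×0 = 0

Backward pass:
∂L/∂y = 2(y - t) = 2(0 - 1) = -2
∂y/∂h = w₂ = 1
∂h/∂z = 0 (ReLU derivative)
∂z/∂w₁ = x = 1

∂L/∂w₁ = -2 × 1 × 0 × 1 = 0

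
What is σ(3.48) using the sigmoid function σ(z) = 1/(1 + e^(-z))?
0.9701

sigmoid(3.48) = 1/(1 + e^(-3.48)) = 1/(1 + 0.03081) = 0.9701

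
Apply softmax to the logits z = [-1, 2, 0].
p = [0.042, 0.8438, 0.1142]

exp(z) = [0.3679, 7.389, 1]
Sum = 8.757
p = [0.042, 0.8438, 0.1142]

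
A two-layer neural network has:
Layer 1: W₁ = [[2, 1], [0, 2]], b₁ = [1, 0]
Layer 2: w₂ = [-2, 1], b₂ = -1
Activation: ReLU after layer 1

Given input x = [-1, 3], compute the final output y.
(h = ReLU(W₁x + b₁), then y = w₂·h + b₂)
y = 1

Layer 1 pre-activation: z₁ = [2, 6]
After ReLU: h = [2, 6]
Layer 2 output: y = -2×2 + 1×6 + -1 = 1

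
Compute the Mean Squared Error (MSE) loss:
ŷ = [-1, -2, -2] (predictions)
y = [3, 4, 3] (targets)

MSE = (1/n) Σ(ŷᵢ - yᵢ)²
MSE = 25.67

MSE = (1/3)((-1-3)² + (-2-4)² + (-2-3)²) = (1/3)(16 + 36 + 25) = 25.67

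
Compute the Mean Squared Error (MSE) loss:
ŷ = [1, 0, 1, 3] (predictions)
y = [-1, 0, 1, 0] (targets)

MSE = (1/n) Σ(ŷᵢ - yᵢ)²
MSE = 3.25

MSE = (1/4)((1--1)² + (0-0)² + (1-1)² + (3-0)²) = (1/4)(4 + 0 + 0 + 9) = 3.25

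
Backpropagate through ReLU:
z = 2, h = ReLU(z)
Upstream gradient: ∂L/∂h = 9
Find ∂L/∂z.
∂L/∂z = 9

h = ReLU(2) = 2
Since z > 0: ∂h/∂z = 1
∂L/∂z = ∂L/∂h · ∂h/∂z = 9 × 1 = 9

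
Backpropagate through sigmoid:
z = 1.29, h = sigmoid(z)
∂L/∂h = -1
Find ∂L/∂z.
∂L/∂z = -0.1693

σ(1.29) = 0.7841
σ'(1.29) = σ(1.29)(1 - σ(1.29)) = 0.7841 × 0.2159 = 0.1693
∂L/∂z = ∂L/∂h · σ'(z) = -1 × 0.1693 = -0.1693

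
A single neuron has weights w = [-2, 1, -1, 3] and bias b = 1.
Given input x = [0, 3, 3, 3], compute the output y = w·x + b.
y = 10

y = (-2)(0) + (1)(3) + (-1)(3) + (3)(3) + 1 = 10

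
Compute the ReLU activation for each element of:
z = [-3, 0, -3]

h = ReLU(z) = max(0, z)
h = [0, 0, 0]

ReLU applied element-wise: max(0,-3)=0, max(0,0)=0, max(0,-3)=0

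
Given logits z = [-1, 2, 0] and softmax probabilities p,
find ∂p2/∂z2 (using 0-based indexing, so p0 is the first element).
∂p2/∂z2 = 0.1012

p = softmax(z) = [0.04201, 0.8438, 0.1142]
p2 = 0.1142

∂p2/∂z2 = p2(1 - p2) = 0.1142 × (1 - 0.1142) = 0.1012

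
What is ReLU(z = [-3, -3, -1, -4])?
h = [0, 0, 0, 0]

ReLU applied element-wise: max(0,-3)=0, max(0,-3)=0, max(0,-1)=0, max(0,-4)=0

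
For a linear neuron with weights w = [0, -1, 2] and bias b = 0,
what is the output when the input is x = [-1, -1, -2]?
y = -3

y = (0)(-1) + (-1)(-1) + (2)(-2) + 0 = -3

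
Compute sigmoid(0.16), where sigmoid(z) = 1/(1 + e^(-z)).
0.5399

sigmoid(0.16) = 1/(1 + e^(-0.16)) = 1/(1 + 0.8521) = 0.5399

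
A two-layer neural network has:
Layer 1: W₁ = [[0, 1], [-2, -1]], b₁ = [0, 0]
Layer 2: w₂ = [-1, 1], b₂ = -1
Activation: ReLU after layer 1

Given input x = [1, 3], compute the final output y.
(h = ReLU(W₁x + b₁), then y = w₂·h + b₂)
y = -4

Layer 1 pre-activation: z₁ = [3, -5]
After ReLU: h = [3, 0]
Layer 2 output: y = -1×3 + 1×0 + -1 = -4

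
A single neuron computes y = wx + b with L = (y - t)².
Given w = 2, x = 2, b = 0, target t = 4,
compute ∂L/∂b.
∂L/∂b = 0

y = wx + b = (2)(2) + 0 = 4
∂L/∂y = 2(y - t) = 2(4 - 4) = 0
∂y/∂b = 1
∂L/∂b = ∂L/∂y · ∂y/∂b = 0 × 1 = 0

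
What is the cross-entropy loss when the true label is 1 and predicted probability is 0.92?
L = 0.08338

L = -1·log(0.92) - 0·log(0.08) = -log(0.92) = 0.08338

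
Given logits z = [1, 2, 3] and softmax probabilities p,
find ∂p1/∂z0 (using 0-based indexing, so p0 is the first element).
∂p1/∂z0 = -0.02203

p = softmax(z) = [0.09003, 0.2447, 0.6652]
p1 = 0.2447, p0 = 0.09003

∂p1/∂z0 = -p1 × p0 = -0.2447 × 0.09003 = -0.02203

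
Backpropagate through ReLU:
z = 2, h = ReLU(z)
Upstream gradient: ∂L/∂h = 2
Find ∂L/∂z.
∂L/∂z = 2

h = ReLU(2) = 2
Since z > 0: ∂h/∂z = 1
∂L/∂z = ∂L/∂h · ∂h/∂z = 2 × 1 = 2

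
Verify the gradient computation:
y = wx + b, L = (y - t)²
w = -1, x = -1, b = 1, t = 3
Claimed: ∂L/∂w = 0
Incorrect

y = (-1)(-1) + 1 = 2
∂L/∂y = 2(y - t) = 2(2 - 3) = -2
∂y/∂w = x = -1
∂L/∂w = -2 × -1 = 2

Claimed value: 0
Incorrect: The correct gradient is 2.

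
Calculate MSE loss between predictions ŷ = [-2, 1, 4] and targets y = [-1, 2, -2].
MSE = 12.67

MSE = (1/3)((-2--1)² + (1-2)² + (4--2)²) = (1/3)(1 + 1 + 36) = 12.67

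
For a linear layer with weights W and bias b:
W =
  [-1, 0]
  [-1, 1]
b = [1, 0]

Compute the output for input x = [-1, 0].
y = [2, 1]

Wx = [-1×-1 + 0×0, -1×-1 + 1×0]
   = [1, 1]
y = Wx + b = [1 + 1, 1 + 0] = [2, 1]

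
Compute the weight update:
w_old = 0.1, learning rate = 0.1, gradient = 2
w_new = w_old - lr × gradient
w_new = -0.1

w_new = w - η·∂L/∂w = 0.1 - 0.1×(2) = 0.1 - (0.2) = -0.1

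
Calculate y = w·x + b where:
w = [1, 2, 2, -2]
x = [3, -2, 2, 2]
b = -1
y = -2

y = (1)(3) + (2)(-2) + (2)(2) + (-2)(2) + -1 = -2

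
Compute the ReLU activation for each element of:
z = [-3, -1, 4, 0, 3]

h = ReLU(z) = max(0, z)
h = [0, 0, 4, 0, 3]

ReLU applied element-wise: max(0,-3)=0, max(0,-1)=0, max(0,4)=4, max(0,0)=0, max(0,3)=3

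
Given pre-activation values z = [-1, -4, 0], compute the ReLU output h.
h = [0, 0, 0]

ReLU applied element-wise: max(0,-1)=0, max(0,-4)=0, max(0,0)=0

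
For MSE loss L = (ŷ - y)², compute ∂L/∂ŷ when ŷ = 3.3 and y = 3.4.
∂L/∂ŷ = -0.2

∂L/∂ŷ = 2(ŷ - y) = 2(3.3 - 3.4) = 2(-0.1) = -0.2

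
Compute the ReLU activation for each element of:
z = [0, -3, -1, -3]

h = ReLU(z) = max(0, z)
h = [0, 0, 0, 0]

ReLU applied element-wise: max(0,0)=0, max(0,-3)=0, max(0,-1)=0, max(0,-3)=0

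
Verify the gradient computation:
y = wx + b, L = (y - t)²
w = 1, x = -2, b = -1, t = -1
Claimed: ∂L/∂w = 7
Incorrect

y = (1)(-2) + -1 = -3
∂L/∂y = 2(y - t) = 2(-3 - -1) = -4
∂y/∂w = x = -2
∂L/∂w = -4 × -2 = 8

Claimed value: 7
Incorrect: The correct gradient is 8.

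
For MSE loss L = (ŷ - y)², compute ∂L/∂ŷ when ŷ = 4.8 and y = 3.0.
∂L/∂ŷ = 3.6

∂L/∂ŷ = 2(ŷ - y) = 2(4.8 - 3.0) = 2(1.8) = 3.6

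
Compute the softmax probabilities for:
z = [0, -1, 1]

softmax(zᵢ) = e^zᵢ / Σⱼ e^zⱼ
p = [0.2447, 0.09, 0.6652]

exp(z) = [1, 0.3679, 2.718]
Sum = 4.086
p = [0.2447, 0.09, 0.6652]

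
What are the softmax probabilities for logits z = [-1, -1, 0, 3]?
p = [0.0169, 0.0169, 0.0458, 0.9205]

exp(z) = [0.3679, 0.3679, 1, 20.09]
Sum = 21.82
p = [0.0169, 0.0169, 0.0458, 0.9205]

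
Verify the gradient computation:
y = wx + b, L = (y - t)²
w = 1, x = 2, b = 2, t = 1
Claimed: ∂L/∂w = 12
Correct

y = (1)(2) + 2 = 4
∂L/∂y = 2(y - t) = 2(4 - 1) = 6
∂y/∂w = x = 2
∂L/∂w = 6 × 2 = 12

Claimed value: 12
Correct: The correct gradient is 12.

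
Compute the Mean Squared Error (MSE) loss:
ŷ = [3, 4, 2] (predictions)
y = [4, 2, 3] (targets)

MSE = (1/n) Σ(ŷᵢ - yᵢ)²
MSE = 2

MSE = (1/3)((3-4)² + (4-2)² + (2-3)²) = (1/3)(1 + 4 + 1) = 2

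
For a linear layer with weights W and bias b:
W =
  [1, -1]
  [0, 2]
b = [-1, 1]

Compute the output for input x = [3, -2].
y = [4, -3]

Wx = [1×3 + -1×-2, 0×3 + 2×-2]
   = [5, -4]
y = Wx + b = [5 + -1, -4 + 1] = [4, -3]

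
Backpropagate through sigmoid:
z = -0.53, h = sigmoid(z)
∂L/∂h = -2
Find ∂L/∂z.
∂L/∂z = -0.4665

σ(-0.53) = 0.3705
σ'(-0.53) = σ(-0.53)(1 - σ(-0.53)) = 0.3705 × 0.6295 = 0.2332
∂L/∂z = ∂L/∂h · σ'(z) = -2 × 0.2332 = -0.4665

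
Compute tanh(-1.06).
-0.7857

tanh(-1.06) = (e^(-1.06) - e^(1.06))/(e^(-1.06) + e^(1.06)) = -0.7857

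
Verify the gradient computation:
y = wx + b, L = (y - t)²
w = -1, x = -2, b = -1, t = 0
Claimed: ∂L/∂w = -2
Incorrect

y = (-1)(-2) + -1 = 1
∂L/∂y = 2(y - t) = 2(1 - 0) = 2
∂y/∂w = x = -2
∂L/∂w = 2 × -2 = -4

Claimed value: -2
Incorrect: The correct gradient is -4.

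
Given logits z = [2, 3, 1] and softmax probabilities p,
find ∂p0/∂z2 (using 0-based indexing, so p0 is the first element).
∂p0/∂z2 = -0.02203

p = softmax(z) = [0.2447, 0.6652, 0.09003]
p0 = 0.2447, p2 = 0.09003

∂p0/∂z2 = -p0 × p2 = -0.2447 × 0.09003 = -0.02203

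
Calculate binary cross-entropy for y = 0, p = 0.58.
L = 0.8675

L = -0·log(0.58) - 1·log(0.42) = -log(0.42) = 0.8675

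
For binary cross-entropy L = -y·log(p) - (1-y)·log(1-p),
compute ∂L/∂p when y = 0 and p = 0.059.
∂L/∂p = 1.063

∂L/∂p = -y/p + (1-y)/(1-p) = 0 + 1/0.941 = 1.063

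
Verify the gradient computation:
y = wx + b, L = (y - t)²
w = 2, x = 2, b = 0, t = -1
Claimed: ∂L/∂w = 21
Incorrect

y = (2)(2) + 0 = 4
∂L/∂y = 2(y - t) = 2(4 - -1) = 10
∂y/∂w = x = 2
∂L/∂w = 10 × 2 = 20

Claimed value: 21
Incorrect: The correct gradient is 20.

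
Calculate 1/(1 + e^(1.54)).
0.1765

sigmoid(-1.54) = 1/(1 + e^(1.54)) = 1/(1 + 4.665) = 0.1765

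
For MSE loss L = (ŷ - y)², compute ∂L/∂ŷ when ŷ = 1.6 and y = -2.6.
∂L/∂ŷ = 8.4

∂L/∂ŷ = 2(ŷ - y) = 2(1.6 - -2.6) = 2(4.2) = 8.4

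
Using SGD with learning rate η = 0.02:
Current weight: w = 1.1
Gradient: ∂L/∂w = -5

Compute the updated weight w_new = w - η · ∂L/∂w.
w_new = 1.2

w_new = w - η·∂L/∂w = 1.1 - 0.02×(-5) = 1.1 - (-0.1) = 1.2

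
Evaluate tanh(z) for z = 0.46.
0.4301

tanh(0.46) = (e^(0.46) - e^(-0.46))/(e^(0.46) + e^(-0.46)) = 0.4301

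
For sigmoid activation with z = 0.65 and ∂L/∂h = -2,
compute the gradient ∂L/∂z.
∂L/∂z = -0.4507

σ(0.65) = 0.657
σ'(0.65) = σ(0.65)(1 - σ(0.65)) = 0.657 × 0.343 = 0.2253
∂L/∂z = ∂L/∂h · σ'(z) = -2 × 0.2253 = -0.4507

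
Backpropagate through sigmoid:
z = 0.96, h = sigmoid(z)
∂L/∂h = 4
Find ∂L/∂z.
∂L/∂z = 0.8009

σ(0.96) = 0.7231
σ'(0.96) = σ(0.96)(1 - σ(0.96)) = 0.7231 × 0.2769 = 0.2002
∂L/∂z = ∂L/∂h · σ'(z) = 4 × 0.2002 = 0.8009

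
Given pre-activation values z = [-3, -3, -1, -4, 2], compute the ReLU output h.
h = [0, 0, 0, 0, 2]

ReLU applied element-wise: max(0,-3)=0, max(0,-3)=0, max(0,-1)=0, max(0,-4)=0, max(0,2)=2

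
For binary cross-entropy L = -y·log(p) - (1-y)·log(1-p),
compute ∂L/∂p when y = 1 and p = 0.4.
∂L/∂p = -2.5

∂L/∂p = -y/p + (1-y)/(1-p) = -1/0.4 + 0 = -2.5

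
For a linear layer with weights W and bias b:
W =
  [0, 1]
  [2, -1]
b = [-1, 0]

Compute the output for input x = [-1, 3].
y = [2, -5]

Wx = [0×-1 + 1×3, 2×-1 + -1×3]
   = [3, -5]
y = Wx + b = [3 + -1, -5 + 0] = [2, -5]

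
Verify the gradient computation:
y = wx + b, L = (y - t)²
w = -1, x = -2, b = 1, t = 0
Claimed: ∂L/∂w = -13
Incorrect

y = (-1)(-2) + 1 = 3
∂L/∂y = 2(y - t) = 2(3 - 0) = 6
∂y/∂w = x = -2
∂L/∂w = 6 × -2 = -12

Claimed value: -13
Incorrect: The correct gradient is -12.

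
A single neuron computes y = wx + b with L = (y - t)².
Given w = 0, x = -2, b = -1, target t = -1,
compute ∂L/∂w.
∂L/∂w = 0

y = wx + b = (0)(-2) + -1 = -1
∂L/∂y = 2(y - t) = 2(-1 - -1) = 0
∂y/∂w = x = -2
∂L/∂w = ∂L/∂y · ∂y/∂w = 0 × -2 = 0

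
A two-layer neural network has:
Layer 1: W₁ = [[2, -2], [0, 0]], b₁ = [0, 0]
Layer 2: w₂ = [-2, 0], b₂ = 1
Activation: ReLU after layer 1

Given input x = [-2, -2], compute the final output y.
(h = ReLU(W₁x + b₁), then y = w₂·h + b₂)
y = 1

Layer 1 pre-activation: z₁ = [0, 0]
After ReLU: h = [0, 0]
Layer 2 output: y = -2×0 + 0×0 + 1 = 1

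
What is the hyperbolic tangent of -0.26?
-0.2543

tanh(-0.26) = (e^(-0.26) - e^(0.26))/(e^(-0.26) + e^(0.26)) = -0.2543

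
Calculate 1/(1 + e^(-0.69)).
0.666

sigmoid(0.69) = 1/(1 + e^(-0.69)) = 1/(1 + 0.5016) = 0.666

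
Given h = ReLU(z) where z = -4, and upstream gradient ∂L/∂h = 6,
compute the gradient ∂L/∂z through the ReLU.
∂L/∂z = 0

h = ReLU(-4) = 0
Since z < 0: ∂h/∂z = 0
∂L/∂z = ∂L/∂h · ∂h/∂z = 6 × 0 = 0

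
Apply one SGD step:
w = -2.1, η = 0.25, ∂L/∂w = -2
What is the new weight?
w_new = -1.6

w_new = w - η·∂L/∂w = -2.1 - 0.25×(-2) = -2.1 - (-0.5) = -1.6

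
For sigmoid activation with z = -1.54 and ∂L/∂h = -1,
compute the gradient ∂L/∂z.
∂L/∂z = -0.1454

σ(-1.54) = 0.1765
σ'(-1.54) = σ(-1.54)(1 - σ(-1.54)) = 0.1765 × 0.8235 = 0.1454
∂L/∂z = ∂L/∂h · σ'(z) = -1 × 0.1454 = -0.1454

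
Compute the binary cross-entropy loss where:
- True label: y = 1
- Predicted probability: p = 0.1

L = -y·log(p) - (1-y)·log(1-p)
L = 2.303

L = -1·log(0.1) - 0·log(0.9) = -log(0.1) = 2.303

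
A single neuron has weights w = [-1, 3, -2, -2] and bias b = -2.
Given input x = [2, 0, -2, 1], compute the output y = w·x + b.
y = -2

y = (-1)(2) + (3)(0) + (-2)(-2) + (-2)(1) + -2 = -2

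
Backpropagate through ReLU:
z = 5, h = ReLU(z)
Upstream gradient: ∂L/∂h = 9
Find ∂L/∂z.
∂L/∂z = 9

h = ReLU(5) = 5
Since z > 0: ∂h/∂z = 1
∂L/∂z = ∂L/∂h · ∂h/∂z = 9 × 1 = 9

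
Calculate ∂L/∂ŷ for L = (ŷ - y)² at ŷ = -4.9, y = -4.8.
∂L/∂ŷ = -0.2

∂L/∂ŷ = 2(ŷ - y) = 2(-4.9 - -4.8) = 2(-0.1) = -0.2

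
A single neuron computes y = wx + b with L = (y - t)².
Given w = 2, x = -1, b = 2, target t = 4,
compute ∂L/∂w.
∂L/∂w = 8

y = wx + b = (2)(-1) + 2 = 0
∂L/∂y = 2(y - t) = 2(0 - 4) = -8
∂y/∂w = x = -1
∂L/∂w = ∂L/∂y · ∂y/∂w = -8 × -1 = 8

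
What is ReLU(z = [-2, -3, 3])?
h = [0, 0, 3]

ReLU applied element-wise: max(0,-2)=0, max(0,-3)=0, max(0,3)=3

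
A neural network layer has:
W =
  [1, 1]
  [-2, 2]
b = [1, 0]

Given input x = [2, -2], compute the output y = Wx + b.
y = [1, -8]

Wx = [1×2 + 1×-2, -2×2 + 2×-2]
   = [0, -8]
y = Wx + b = [0 + 1, -8 + 0] = [1, -8]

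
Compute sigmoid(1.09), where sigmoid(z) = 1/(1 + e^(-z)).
0.7484

sigmoid(1.09) = 1/(1 + e^(-1.09)) = 1/(1 + 0.3362) = 0.7484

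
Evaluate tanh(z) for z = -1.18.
-0.8275

tanh(-1.18) = (e^(-1.18) - e^(1.18))/(e^(-1.18) + e^(1.18)) = -0.8275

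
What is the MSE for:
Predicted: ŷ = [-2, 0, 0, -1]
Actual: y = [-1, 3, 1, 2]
MSE = 5

MSE = (1/4)((-2--1)² + (0-3)² + (0-1)² + (-1-2)²) = (1/4)(1 + 9 + 1 + 9) = 5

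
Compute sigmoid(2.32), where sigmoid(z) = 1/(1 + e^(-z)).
0.9105

sigmoid(2.32) = 1/(1 + e^(-2.32)) = 1/(1 + 0.09827) = 0.9105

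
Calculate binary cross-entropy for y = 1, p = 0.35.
L = 1.05

L = -1·log(0.35) - 0·log(0.65) = -log(0.35) = 1.05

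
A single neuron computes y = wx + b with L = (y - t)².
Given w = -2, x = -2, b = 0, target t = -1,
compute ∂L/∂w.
∂L/∂w = -20

y = wx + b = (-2)(-2) + 0 = 4
∂L/∂y = 2(y - t) = 2(4 - -1) = 10
∂y/∂w = x = -2
∂L/∂w = ∂L/∂y · ∂y/∂w = 10 × -2 = -20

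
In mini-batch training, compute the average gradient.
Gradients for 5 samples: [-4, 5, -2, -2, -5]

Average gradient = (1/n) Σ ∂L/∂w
Average gradient = -1.6

Average = (1/5)(-4 + 5 + -2 + -2 + -5) = -8/5 = -1.6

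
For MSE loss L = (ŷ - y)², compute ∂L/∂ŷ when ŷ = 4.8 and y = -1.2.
∂L/∂ŷ = 12.0

∂L/∂ŷ = 2(ŷ - y) = 2(4.8 - -1.2) = 2(6.0) = 12.0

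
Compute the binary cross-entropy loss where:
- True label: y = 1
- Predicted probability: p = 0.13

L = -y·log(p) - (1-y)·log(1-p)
L = 2.04

L = -1·log(0.13) - 0·log(0.87) = -log(0.13) = 2.04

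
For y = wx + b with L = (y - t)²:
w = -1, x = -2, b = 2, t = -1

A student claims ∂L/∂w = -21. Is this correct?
Incorrect

y = (-1)(-2) + 2 = 4
∂L/∂y = 2(y - t) = 2(4 - -1) = 10
∂y/∂w = x = -2
∂L/∂w = 10 × -2 = -20

Claimed value: -21
Incorrect: The correct gradient is -20.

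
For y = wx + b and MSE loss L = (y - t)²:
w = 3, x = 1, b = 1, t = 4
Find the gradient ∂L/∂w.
∂L/∂w = 0

y = wx + b = (3)(1) + 1 = 4
∂L/∂y = 2(y - t) = 2(4 - 4) = 0
∂y/∂w = x = 1
∂L/∂w = ∂L/∂y · ∂y/∂w = 0 × 1 = 0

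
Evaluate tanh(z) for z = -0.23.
-0.226

tanh(-0.23) = (e^(-0.23) - e^(0.23))/(e^(-0.23) + e^(0.23)) = -0.226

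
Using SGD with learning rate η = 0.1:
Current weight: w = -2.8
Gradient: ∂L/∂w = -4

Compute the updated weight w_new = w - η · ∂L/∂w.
w_new = -2.4

w_new = w - η·∂L/∂w = -2.8 - 0.1×(-4) = -2.8 - (-0.4) = -2.4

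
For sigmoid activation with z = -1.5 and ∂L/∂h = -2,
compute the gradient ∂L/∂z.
∂L/∂z = -0.2983

σ(-1.5) = 0.1824
σ'(-1.5) = σ(-1.5)(1 - σ(-1.5)) = 0.1824 × 0.8176 = 0.1491
∂L/∂z = ∂L/∂h · σ'(z) = -2 × 0.1491 = -0.2983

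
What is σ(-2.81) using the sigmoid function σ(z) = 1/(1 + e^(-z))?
0.05679

sigmoid(-2.81) = 1/(1 + e^(2.81)) = 1/(1 + 16.61) = 0.05679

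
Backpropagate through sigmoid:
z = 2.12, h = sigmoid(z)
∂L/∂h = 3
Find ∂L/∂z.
∂L/∂z = 0.287

σ(2.12) = 0.8928
σ'(2.12) = σ(2.12)(1 - σ(2.12)) = 0.8928 × 0.1072 = 0.09568
∂L/∂z = ∂L/∂h · σ'(z) = 3 × 0.09568 = 0.287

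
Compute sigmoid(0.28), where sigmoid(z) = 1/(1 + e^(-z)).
0.5695

sigmoid(0.28) = 1/(1 + e^(-0.28)) = 1/(1 + 0.7558) = 0.5695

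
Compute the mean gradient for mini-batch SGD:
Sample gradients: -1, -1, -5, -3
Average gradient = -2.5

Average = (1/4)(-1 + -1 + -5 + -3) = -10/4 = -2.5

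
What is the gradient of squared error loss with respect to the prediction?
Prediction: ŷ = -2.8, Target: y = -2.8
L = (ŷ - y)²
∂L/∂ŷ = 0.0

∂L/∂ŷ = 2(ŷ - y) = 2(-2.8 - -2.8) = 2(0.0) = 0.0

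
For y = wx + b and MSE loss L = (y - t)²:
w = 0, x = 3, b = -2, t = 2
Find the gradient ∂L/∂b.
∂L/∂b = -8

y = wx + b = (0)(3) + -2 = -2
∂L/∂y = 2(y - t) = 2(-2 - 2) = -8
∂y/∂b = 1
∂L/∂b = ∂L/∂y · ∂y/∂b = -8 × 1 = -8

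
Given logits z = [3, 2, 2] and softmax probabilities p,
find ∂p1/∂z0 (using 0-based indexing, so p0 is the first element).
∂p1/∂z0 = -0.1221

p = softmax(z) = [0.5761, 0.2119, 0.2119]
p1 = 0.2119, p0 = 0.5761

∂p1/∂z0 = -p1 × p0 = -0.2119 × 0.5761 = -0.1221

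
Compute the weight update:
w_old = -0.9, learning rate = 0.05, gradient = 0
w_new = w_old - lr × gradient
w_new = -0.9

w_new = w - η·∂L/∂w = -0.9 - 0.05×(0) = -0.9 - (0) = -0.9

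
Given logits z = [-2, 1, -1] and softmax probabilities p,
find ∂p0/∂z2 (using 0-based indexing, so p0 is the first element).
∂p0/∂z2 = -0.004797

p = softmax(z) = [0.04201, 0.8438, 0.1142]
p0 = 0.04201, p2 = 0.1142

∂p0/∂z2 = -p0 × p2 = -0.04201 × 0.1142 = -0.004797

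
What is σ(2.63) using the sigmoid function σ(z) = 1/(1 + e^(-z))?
0.9328

sigmoid(2.63) = 1/(1 + e^(-2.63)) = 1/(1 + 0.07208) = 0.9328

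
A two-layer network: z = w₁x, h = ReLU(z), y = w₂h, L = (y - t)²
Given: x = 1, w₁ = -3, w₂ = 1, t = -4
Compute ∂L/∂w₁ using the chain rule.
∂L/∂w₁ = 0

Forward pass:
z = w₁x = -3×1 = -3
h = ReLU(-3) = 0
y = w₂h = 1×0 = 0

Backward pass:
∂L/∂y = 2(y - t) = 2(0 - -4) = 8
∂y/∂h = w₂ = 1
∂h/∂z = 0 (ReLU derivative)
∂z/∂w₁ = x = 1

∂L/∂w₁ = 8 × 1 × 0 × 1 = 0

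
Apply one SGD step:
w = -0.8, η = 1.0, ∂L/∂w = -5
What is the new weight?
w_new = 4.2

w_new = w - η·∂L/∂w = -0.8 - 1.0×(-5) = -0.8 - (-5) = 4.2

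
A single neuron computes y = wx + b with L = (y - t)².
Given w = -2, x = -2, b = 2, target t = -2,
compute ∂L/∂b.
∂L/∂b = 16

y = wx + b = (-2)(-2) + 2 = 6
∂L/∂y = 2(y - t) = 2(6 - -2) = 16
∂y/∂b = 1
∂L/∂b = ∂L/∂y · ∂y/∂b = 16 × 1 = 16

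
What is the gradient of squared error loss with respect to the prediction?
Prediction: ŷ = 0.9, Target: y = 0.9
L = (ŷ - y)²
∂L/∂ŷ = 0.0

∂L/∂ŷ = 2(ŷ - y) = 2(0.9 - 0.9) = 2(0.0) = 0.0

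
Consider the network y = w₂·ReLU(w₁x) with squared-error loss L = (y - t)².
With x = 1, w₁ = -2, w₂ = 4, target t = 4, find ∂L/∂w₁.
∂L/∂w₁ = 0

Forward pass:
z = w₁x = -2×1 = -2
h = ReLU(-2) = 0
y = w₂h = 4×0 = 0

Backward pass:
∂L/∂y = 2(y - t) = 2(0 - 4) = -8
∂y/∂h = w₂ = 4
∂h/∂z = 0 (ReLU derivative)
∂z/∂w₁ = x = 1

∂L/∂w₁ = -8 × 4 × 0 × 1 = 0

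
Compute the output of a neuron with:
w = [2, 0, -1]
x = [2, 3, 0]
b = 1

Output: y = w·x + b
y = 5

y = (2)(2) + (0)(3) + (-1)(0) + 1 = 5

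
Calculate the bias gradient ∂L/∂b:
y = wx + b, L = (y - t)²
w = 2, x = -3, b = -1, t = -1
∂L/∂b = -12

y = wx + b = (2)(-3) + -1 = -7
∂L/∂y = 2(y - t) = 2(-7 - -1) = -12
∂y/∂b = 1
∂L/∂b = ∂L/∂y · ∂y/∂b = -12 × 1 = -12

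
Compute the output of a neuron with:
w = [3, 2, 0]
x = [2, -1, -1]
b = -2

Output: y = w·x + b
y = 2

y = (3)(2) + (2)(-1) + (0)(-1) + -2 = 2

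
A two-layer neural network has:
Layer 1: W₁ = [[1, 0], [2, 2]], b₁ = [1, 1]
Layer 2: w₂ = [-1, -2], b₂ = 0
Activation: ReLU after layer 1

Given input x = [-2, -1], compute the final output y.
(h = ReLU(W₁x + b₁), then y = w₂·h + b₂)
y = 0

Layer 1 pre-activation: z₁ = [-1, -5]
After ReLU: h = [0, 0]
Layer 2 output: y = -1×0 + -2×0 + 0 = 0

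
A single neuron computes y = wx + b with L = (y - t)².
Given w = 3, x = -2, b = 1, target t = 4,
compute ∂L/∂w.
∂L/∂w = 36

y = wx + b = (3)(-2) + 1 = -5
∂L/∂y = 2(y - t) = 2(-5 - 4) = -18
∂y/∂w = x = -2
∂L/∂w = ∂L/∂y · ∂y/∂w = -18 × -2 = 36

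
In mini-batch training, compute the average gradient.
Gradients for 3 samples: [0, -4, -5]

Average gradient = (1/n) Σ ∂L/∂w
Average gradient = -3

Average = (1/3)(0 + -4 + -5) = -9/3 = -3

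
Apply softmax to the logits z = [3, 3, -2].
p = [0.4983, 0.4983, 0.0034]

exp(z) = [20.09, 20.09, 0.1353]
Sum = 40.31
p = [0.4983, 0.4983, 0.0034]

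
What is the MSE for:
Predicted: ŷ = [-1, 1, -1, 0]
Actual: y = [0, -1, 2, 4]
MSE = 7.5

MSE = (1/4)((-1-0)² + (1--1)² + (-1-2)² + (0-4)²) = (1/4)(1 + 4 + 9 + 16) = 7.5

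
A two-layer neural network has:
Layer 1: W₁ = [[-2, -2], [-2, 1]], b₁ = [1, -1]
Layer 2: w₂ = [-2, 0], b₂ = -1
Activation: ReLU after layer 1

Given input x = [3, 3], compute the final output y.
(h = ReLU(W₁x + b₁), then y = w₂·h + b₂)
y = -1

Layer 1 pre-activation: z₁ = [-11, -4]
After ReLU: h = [0, 0]
Layer 2 output: y = -2×0 + 0×0 + -1 = -1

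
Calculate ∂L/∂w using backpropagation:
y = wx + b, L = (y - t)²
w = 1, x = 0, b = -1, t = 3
∂L/∂w = 0

y = wx + b = (1)(0) + -1 = -1
∂L/∂y = 2(y - t) = 2(-1 - 3) = -8
∂y/∂w = x = 0
∂L/∂w = ∂L/∂y · ∂y/∂w = -8 × 0 = 0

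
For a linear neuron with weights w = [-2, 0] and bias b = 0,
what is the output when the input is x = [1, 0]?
y = -2

y = (-2)(1) + (0)(0) + 0 = -2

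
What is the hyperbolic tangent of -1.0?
-0.7616

tanh(-1.0) = (e^(-1.0) - e^(1.0))/(e^(-1.0) + e^(1.0)) = -0.7616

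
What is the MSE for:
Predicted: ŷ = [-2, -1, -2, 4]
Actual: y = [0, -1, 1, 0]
MSE = 7.25

MSE = (1/4)((-2-0)² + (-1--1)² + (-2-1)² + (4-0)²) = (1/4)(4 + 0 + 9 + 16) = 7.25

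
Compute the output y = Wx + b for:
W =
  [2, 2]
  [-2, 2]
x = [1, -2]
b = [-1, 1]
y = [-3, -5]

Wx = [2×1 + 2×-2, -2×1 + 2×-2]
   = [-2, -6]
y = Wx + b = [-2 + -1, -6 + 1] = [-3, -5]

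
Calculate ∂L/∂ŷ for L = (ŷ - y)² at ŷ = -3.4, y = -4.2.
∂L/∂ŷ = 1.6

∂L/∂ŷ = 2(ŷ - y) = 2(-3.4 - -4.2) = 2(0.8) = 1.6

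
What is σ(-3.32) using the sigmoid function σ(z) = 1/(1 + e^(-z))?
0.03489

sigmoid(-3.32) = 1/(1 + e^(3.32)) = 1/(1 + 27.66) = 0.03489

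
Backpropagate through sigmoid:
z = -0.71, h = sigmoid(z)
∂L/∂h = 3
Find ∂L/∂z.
∂L/∂z = 0.6629

σ(-0.71) = 0.3296
σ'(-0.71) = σ(-0.71)(1 - σ(-0.71)) = 0.3296 × 0.6704 = 0.221
∂L/∂z = ∂L/∂h · σ'(z) = 3 × 0.221 = 0.6629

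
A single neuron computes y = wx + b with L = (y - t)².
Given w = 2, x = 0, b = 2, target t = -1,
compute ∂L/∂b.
∂L/∂b = 6

y = wx + b = (2)(0) + 2 = 2
∂L/∂y = 2(y - t) = 2(2 - -1) = 6
∂y/∂b = 1
∂L/∂b = ∂L/∂y · ∂y/∂b = 6 × 1 = 6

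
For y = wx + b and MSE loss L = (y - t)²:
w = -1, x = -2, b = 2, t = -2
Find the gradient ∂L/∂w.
∂L/∂w = -24

y = wx + b = (-1)(-2) + 2 = 4
∂L/∂y = 2(y - t) = 2(4 - -2) = 12
∂y/∂w = x = -2
∂L/∂w = ∂L/∂y · ∂y/∂w = 12 × -2 = -24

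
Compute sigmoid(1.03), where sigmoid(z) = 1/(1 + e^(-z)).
0.7369

sigmoid(1.03) = 1/(1 + e^(-1.03)) = 1/(1 + 0.357) = 0.7369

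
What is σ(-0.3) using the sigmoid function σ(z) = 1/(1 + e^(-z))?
0.4256

sigmoid(-0.3) = 1/(1 + e^(0.3)) = 1/(1 + 1.35) = 0.4256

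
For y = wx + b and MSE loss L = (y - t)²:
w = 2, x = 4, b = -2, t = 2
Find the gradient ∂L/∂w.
∂L/∂w = 32

y = wx + b = (2)(4) + -2 = 6
∂L/∂y = 2(y - t) = 2(6 - 2) = 8
∂y/∂w = x = 4
∂L/∂w = ∂L/∂y · ∂y/∂w = 8 × 4 = 32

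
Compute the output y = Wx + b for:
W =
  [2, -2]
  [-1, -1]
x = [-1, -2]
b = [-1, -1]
y = [1, 2]

Wx = [2×-1 + -2×-2, -1×-1 + -1×-2]
   = [2, 3]
y = Wx + b = [2 + -1, 3 + -1] = [1, 2]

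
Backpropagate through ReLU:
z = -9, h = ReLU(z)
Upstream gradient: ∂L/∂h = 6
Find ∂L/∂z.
∂L/∂z = 0

h = ReLU(-9) = 0
Since z < 0: ∂h/∂z = 0
∂L/∂z = ∂L/∂h · ∂h/∂z = 6 × 0 = 0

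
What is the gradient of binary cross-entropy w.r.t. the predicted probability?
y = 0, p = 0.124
∂L/∂p = 1.142

∂L/∂p = -y/p + (1-y)/(1-p) = 0 + 1/0.876 = 1.142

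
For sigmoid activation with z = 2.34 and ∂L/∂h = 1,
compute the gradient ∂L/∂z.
∂L/∂z = 0.08014

σ(2.34) = 0.9121
σ'(2.34) = σ(2.34)(1 - σ(2.34)) = 0.9121 × 0.08786 = 0.08014
∂L/∂z = ∂L/∂h · σ'(z) = 1 × 0.08014 = 0.08014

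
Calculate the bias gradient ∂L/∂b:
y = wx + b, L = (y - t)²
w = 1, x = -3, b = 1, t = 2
∂L/∂b = -8

y = wx + b = (1)(-3) + 1 = -2
∂L/∂y = 2(y - t) = 2(-2 - 2) = -8
∂y/∂b = 1
∂L/∂b = ∂L/∂y · ∂y/∂b = -8 × 1 = -8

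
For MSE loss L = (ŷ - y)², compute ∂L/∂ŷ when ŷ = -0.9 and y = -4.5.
∂L/∂ŷ = 7.2

∂L/∂ŷ = 2(ŷ - y) = 2(-0.9 - -4.5) = 2(3.6) = 7.2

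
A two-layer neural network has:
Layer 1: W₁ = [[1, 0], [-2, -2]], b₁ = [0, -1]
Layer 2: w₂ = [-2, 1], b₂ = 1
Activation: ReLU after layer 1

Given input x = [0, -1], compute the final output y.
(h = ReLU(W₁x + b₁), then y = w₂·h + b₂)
y = 2

Layer 1 pre-activation: z₁ = [0, 1]
After ReLU: h = [0, 1]
Layer 2 output: y = -2×0 + 1×1 + 1 = 2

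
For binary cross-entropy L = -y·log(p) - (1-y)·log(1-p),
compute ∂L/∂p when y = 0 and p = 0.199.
∂L/∂p = 1.248

∂L/∂p = -y/p + (1-y)/(1-p) = 0 + 1/0.801 = 1.248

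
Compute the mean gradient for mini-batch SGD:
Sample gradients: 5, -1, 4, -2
Average gradient = 1.5

Average = (1/4)(5 + -1 + 4 + -2) = 6/4 = 1.5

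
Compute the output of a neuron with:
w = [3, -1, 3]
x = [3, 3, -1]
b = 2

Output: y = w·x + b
y = 5

y = (3)(3) + (-1)(3) + (3)(-1) + 2 = 5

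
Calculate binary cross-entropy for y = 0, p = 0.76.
L = 1.427

L = -0·log(0.76) - 1·log(0.24) = -log(0.24) = 1.427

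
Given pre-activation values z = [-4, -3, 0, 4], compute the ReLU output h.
h = [0, 0, 0, 4]

ReLU applied element-wise: max(0,-4)=0, max(0,-3)=0, max(0,0)=0, max(0,4)=4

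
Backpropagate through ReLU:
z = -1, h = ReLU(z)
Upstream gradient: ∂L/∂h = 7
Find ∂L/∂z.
∂L/∂z = 0

h = ReLU(-1) = 0
Since z < 0: ∂h/∂z = 0
∂L/∂z = ∂L/∂h · ∂h/∂z = 7 × 0 = 0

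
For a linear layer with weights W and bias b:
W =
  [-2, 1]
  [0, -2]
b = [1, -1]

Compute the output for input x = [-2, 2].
y = [7, -5]

Wx = [-2×-2 + 1×2, 0×-2 + -2×2]
   = [6, -4]
y = Wx + b = [6 + 1, -4 + -1] = [7, -5]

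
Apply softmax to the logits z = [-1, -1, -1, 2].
p = [0.0433, 0.0433, 0.0433, 0.87]

exp(z) = [0.3679, 0.3679, 0.3679, 7.389]
Sum = 8.493
p = [0.0433, 0.0433, 0.0433, 0.87]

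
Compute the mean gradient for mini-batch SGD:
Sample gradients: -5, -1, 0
Average gradient = -2

Average = (1/3)(-5 + -1 + 0) = -6/3 = -2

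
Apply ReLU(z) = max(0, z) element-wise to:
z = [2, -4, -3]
h = [2, 0, 0]

ReLU applied element-wise: max(0,2)=2, max(0,-4)=0, max(0,-3)=0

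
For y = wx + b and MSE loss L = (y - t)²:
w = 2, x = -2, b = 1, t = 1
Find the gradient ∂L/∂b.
∂L/∂b = -8

y = wx + b = (2)(-2) + 1 = -3
∂L/∂y = 2(y - t) = 2(-3 - 1) = -8
∂y/∂b = 1
∂L/∂b = ∂L/∂y · ∂y/∂b = -8 × 1 = -8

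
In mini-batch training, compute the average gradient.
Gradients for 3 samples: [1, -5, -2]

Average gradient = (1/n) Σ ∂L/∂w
Average gradient = -2

Average = (1/3)(1 + -5 + -2) = -6/3 = -2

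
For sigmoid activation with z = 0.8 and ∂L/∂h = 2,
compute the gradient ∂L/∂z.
∂L/∂z = 0.4278

σ(0.8) = 0.69
σ'(0.8) = σ(0.8)(1 - σ(0.8)) = 0.69 × 0.31 = 0.2139
∂L/∂z = ∂L/∂h · σ'(z) = 2 × 0.2139 = 0.4278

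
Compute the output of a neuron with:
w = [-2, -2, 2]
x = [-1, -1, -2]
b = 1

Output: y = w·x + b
y = 1

y = (-2)(-1) + (-2)(-1) + (2)(-2) + 1 = 1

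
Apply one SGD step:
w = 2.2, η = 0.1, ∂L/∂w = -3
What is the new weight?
w_new = 2.5

w_new = w - η·∂L/∂w = 2.2 - 0.1×(-3) = 2.2 - (-0.3) = 2.5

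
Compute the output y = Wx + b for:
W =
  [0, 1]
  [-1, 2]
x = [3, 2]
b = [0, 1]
y = [2, 2]

Wx = [0×3 + 1×2, -1×3 + 2×2]
   = [2, 1]
y = Wx + b = [2 + 0, 1 + 1] = [2, 2]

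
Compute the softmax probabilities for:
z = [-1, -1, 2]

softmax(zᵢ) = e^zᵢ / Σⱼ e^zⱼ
p = [0.0453, 0.0453, 0.9094]

exp(z) = [0.3679, 0.3679, 7.389]
Sum = 8.125
p = [0.0453, 0.0453, 0.9094]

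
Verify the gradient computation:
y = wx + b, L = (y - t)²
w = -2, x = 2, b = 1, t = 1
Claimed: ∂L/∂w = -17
Incorrect

y = (-2)(2) + 1 = -3
∂L/∂y = 2(y - t) = 2(-3 - 1) = -8
∂y/∂w = x = 2
∂L/∂w = -8 × 2 = -16

Claimed value: -17
Incorrect: The correct gradient is -16.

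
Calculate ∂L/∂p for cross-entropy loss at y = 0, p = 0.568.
∂L/∂p = 2.315

∂L/∂p = -y/p + (1-y)/(1-p) = 0 + 1/0.432 = 2.315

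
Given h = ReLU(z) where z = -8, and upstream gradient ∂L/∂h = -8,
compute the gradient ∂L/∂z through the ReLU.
∂L/∂z = 0

h = ReLU(-8) = 0
Since z < 0: ∂h/∂z = 0
∂L/∂z = ∂L/∂h · ∂h/∂z = -8 × 0 = 0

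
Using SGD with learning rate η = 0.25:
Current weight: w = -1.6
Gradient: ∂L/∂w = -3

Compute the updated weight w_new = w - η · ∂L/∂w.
w_new = -0.85

w_new = w - η·∂L/∂w = -1.6 - 0.25×(-3) = -1.6 - (-0.75) = -0.85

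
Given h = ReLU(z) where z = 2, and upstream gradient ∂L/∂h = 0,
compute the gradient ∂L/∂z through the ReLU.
∂L/∂z = 0

h = ReLU(2) = 2
Since z > 0: ∂h/∂z = 1
∂L/∂z = ∂L/∂h · ∂h/∂z = 0 × 1 = 0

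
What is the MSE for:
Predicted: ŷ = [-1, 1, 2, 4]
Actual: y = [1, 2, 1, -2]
MSE = 10.5

MSE = (1/4)((-1-1)² + (1-2)² + (2-1)² + (4--2)²) = (1/4)(4 + 1 + 1 + 36) = 10.5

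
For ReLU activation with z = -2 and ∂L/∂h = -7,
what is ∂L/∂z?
∂L/∂z = 0

h = ReLU(-2) = 0
Since z < 0: ∂h/∂z = 0
∂L/∂z = ∂L/∂h · ∂h/∂z = -7 × 0 = 0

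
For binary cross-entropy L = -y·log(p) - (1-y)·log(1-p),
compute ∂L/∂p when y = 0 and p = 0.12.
∂L/∂p = 1.136

∂L/∂p = -y/p + (1-y)/(1-p) = 0 + 1/0.88 = 1.136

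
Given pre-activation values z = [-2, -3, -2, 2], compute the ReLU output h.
h = [0, 0, 0, 2]

ReLU applied element-wise: max(0,-2)=0, max(0,-3)=0, max(0,-2)=0, max(0,2)=2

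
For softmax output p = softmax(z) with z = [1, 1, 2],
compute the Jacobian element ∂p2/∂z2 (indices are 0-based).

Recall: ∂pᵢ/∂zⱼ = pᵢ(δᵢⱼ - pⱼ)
∂p2/∂z2 = 0.2442

p = softmax(z) = [0.2119, 0.2119, 0.5761]
p2 = 0.5761

∂p2/∂z2 = p2(1 - p2) = 0.5761 × (1 - 0.5761) = 0.2442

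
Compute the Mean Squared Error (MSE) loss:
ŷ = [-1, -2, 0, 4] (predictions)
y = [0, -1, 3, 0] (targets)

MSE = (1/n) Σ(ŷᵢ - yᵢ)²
MSE = 6.75

MSE = (1/4)((-1-0)² + (-2--1)² + (0-3)² + (4-0)²) = (1/4)(1 + 1 + 9 + 16) = 6.75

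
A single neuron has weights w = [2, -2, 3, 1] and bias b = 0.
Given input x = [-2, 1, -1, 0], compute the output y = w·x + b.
y = -9

y = (2)(-2) + (-2)(1) + (3)(-1) + (1)(0) + 0 = -9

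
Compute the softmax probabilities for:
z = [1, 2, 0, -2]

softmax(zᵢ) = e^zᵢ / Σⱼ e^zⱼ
p = [0.2418, 0.6572, 0.0889, 0.012]

exp(z) = [2.718, 7.389, 1, 0.1353]
Sum = 11.24
p = [0.2418, 0.6572, 0.0889, 0.012]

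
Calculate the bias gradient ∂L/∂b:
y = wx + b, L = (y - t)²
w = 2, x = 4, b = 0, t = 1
∂L/∂b = 14

y = wx + b = (2)(4) + 0 = 8
∂L/∂y = 2(y - t) = 2(8 - 1) = 14
∂y/∂b = 1
∂L/∂b = ∂L/∂y · ∂y/∂b = 14 × 1 = 14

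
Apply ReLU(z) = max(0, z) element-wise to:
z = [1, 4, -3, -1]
h = [1, 4, 0, 0]

ReLU applied element-wise: max(0,1)=1, max(0,4)=4, max(0,-3)=0, max(0,-1)=0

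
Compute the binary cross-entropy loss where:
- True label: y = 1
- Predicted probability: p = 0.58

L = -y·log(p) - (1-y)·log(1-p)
L = 0.5447

L = -1·log(0.58) - 0·log(0.42) = -log(0.58) = 0.5447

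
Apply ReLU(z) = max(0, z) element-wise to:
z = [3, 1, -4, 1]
h = [3, 1, 0, 1]

ReLU applied element-wise: max(0,3)=3, max(0,1)=1, max(0,-4)=0, max(0,1)=1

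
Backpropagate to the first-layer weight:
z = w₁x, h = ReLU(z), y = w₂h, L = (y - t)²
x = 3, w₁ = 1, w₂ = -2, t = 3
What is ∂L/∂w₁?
∂L/∂w₁ = 108

Forward pass:
z = w₁x = 1×3 = 3
h = ReLU(3) = 3
y = w₂h = -2×3 = -6

Backward pass:
∂L/∂y = 2(y - t) = 2(-6 - 3) = -18
∂y/∂h = w₂ = -2
∂h/∂z = 1 (ReLU derivative)
∂z/∂w₁ = x = 3

∂L/∂w₁ = -18 × -2 × 1 × 3 = 108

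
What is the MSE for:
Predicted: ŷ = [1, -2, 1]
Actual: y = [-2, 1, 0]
MSE = 6.333

MSE = (1/3)((1--2)² + (-2-1)² + (1-0)²) = (1/3)(9 + 9 + 1) = 6.333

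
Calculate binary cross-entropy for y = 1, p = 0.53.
L = 0.6349

L = -1·log(0.53) - 0·log(0.47) = -log(0.53) = 0.6349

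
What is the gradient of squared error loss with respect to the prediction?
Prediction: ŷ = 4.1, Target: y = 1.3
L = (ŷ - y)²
∂L/∂ŷ = 5.6

∂L/∂ŷ = 2(ŷ - y) = 2(4.1 - 1.3) = 2(2.8) = 5.6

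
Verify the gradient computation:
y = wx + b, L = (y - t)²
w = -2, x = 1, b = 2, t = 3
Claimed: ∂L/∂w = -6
Correct

y = (-2)(1) + 2 = 0
∂L/∂y = 2(y - t) = 2(0 - 3) = -6
∂y/∂w = x = 1
∂L/∂w = -6 × 1 = -6

Claimed value: -6
Correct: The correct gradient is -6.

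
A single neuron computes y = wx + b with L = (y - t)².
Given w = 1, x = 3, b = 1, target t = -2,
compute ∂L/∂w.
∂L/∂w = 36

y = wx + b = (1)(3) + 1 = 4
∂L/∂y = 2(y - t) = 2(4 - -2) = 12
∂y/∂w = x = 3
∂L/∂w = ∂L/∂y · ∂y/∂w = 12 × 3 = 36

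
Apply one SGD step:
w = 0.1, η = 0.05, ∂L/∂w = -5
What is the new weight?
w_new = 0.35

w_new = w - η·∂L/∂w = 0.1 - 0.05×(-5) = 0.1 - (-0.25) = 0.35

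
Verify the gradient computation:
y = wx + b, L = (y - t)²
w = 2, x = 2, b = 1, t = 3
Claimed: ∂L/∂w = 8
Correct

y = (2)(2) + 1 = 5
∂L/∂y = 2(y - t) = 2(5 - 3) = 4
∂y/∂w = x = 2
∂L/∂w = 4 × 2 = 8

Claimed value: 8
Correct: The correct gradient is 8.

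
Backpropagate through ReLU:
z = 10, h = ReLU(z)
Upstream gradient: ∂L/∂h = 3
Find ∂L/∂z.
∂L/∂z = 3

h = ReLU(10) = 10
Since z > 0: ∂h/∂z = 1
∂L/∂z = ∂L/∂h · ∂h/∂z = 3 × 1 = 3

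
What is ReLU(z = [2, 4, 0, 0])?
h = [2, 4, 0, 0]

ReLU applied element-wise: max(0,2)=2, max(0,4)=4, max(0,0)=0, max(0,0)=0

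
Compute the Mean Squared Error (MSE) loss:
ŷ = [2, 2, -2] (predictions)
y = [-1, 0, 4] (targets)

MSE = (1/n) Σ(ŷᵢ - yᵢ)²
MSE = 16.33

MSE = (1/3)((2--1)² + (2-0)² + (-2-4)²) = (1/3)(9 + 4 + 36) = 16.33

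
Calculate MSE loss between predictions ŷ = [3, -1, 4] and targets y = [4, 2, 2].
MSE = 4.667

MSE = (1/3)((3-4)² + (-1-2)² + (4-2)²) = (1/3)(1 + 9 + 4) = 4.667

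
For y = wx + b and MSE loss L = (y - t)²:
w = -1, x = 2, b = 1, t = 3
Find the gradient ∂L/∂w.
∂L/∂w = -16

y = wx + b = (-1)(2) + 1 = -1
∂L/∂y = 2(y - t) = 2(-1 - 3) = -8
∂y/∂w = x = 2
∂L/∂w = ∂L/∂y · ∂y/∂w = -8 × 2 = -16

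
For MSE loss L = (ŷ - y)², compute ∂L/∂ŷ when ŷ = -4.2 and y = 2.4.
∂L/∂ŷ = -13.2

∂L/∂ŷ = 2(ŷ - y) = 2(-4.2 - 2.4) = 2(-6.6) = -13.2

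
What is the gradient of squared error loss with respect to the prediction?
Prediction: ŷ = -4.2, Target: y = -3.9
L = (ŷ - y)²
∂L/∂ŷ = -0.6

∂L/∂ŷ = 2(ŷ - y) = 2(-4.2 - -3.9) = 2(-0.3) = -0.6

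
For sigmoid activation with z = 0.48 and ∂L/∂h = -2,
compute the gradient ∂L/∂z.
∂L/∂z = -0.4723

σ(0.48) = 0.6177
σ'(0.48) = σ(0.48)(1 - σ(0.48)) = 0.6177 × 0.3823 = 0.2361
∂L/∂z = ∂L/∂h · σ'(z) = -2 × 0.2361 = -0.4723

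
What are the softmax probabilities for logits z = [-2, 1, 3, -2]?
p = [0.0059, 0.1178, 0.8705, 0.0059]

exp(z) = [0.1353, 2.718, 20.09, 0.1353]
Sum = 23.07
p = [0.0059, 0.1178, 0.8705, 0.0059]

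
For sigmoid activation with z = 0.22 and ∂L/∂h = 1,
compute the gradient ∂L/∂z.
∂L/∂z = 0.247

σ(0.22) = 0.5548
σ'(0.22) = σ(0.22)(1 - σ(0.22)) = 0.5548 × 0.4452 = 0.247
∂L/∂z = ∂L/∂h · σ'(z) = 1 × 0.247 = 0.247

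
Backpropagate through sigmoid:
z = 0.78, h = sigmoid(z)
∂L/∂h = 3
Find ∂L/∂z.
∂L/∂z = 0.6466

σ(0.78) = 0.6857
σ'(0.78) = σ(0.78)(1 - σ(0.78)) = 0.6857 × 0.3143 = 0.2155
∂L/∂z = ∂L/∂h · σ'(z) = 3 × 0.2155 = 0.6466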